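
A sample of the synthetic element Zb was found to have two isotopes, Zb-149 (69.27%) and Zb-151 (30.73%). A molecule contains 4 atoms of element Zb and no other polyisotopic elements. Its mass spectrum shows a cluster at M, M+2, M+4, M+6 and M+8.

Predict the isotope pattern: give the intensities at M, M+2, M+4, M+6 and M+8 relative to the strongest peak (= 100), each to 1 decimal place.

56.4 : 100.0 : 66.5 : 19.7 : 2.2

Expanding (0.6927 + 0.3073)^4:
P(M) = 0.6927^4 = 0.230240
P(M+2) = 4 × 0.6927^3 × 0.3073^1 = 0.408562
P(M+4) = 6 × 0.6927^2 × 0.3073^2 = 0.271873
P(M+6) = 4 × 0.6927^1 × 0.3073^3 = 0.080407
P(M+8) = 0.3073^4 = 0.008918
The M+2 peak is largest (0.408562); scaling to 100 gives 56.4 : 100.0 : 66.5 : 19.7 : 2.2.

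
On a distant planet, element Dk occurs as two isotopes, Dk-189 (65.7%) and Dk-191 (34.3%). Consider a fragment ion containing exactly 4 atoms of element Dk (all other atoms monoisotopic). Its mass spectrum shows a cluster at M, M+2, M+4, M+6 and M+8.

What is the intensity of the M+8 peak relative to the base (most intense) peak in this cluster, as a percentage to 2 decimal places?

3.56%

(0.657 + 0.343)^4 gives M 0.1863, M+2 0.3891, M+4 0.3047, M+6 0.1060, M+8 0.0138; the largest is M+2.
P(M+2) = C(4,1) × 0.657^3 × 0.343^1 = 4 × 0.28359339 × 0.3430 = 0.389090 (base)
P(M+8) = C(4,4) × 0.657^0 × 0.343^4 = 1 × 1.0000 × 0.01384129 = 0.013841
Relative intensity = 0.013841 / 0.389090 × 100 = 3.56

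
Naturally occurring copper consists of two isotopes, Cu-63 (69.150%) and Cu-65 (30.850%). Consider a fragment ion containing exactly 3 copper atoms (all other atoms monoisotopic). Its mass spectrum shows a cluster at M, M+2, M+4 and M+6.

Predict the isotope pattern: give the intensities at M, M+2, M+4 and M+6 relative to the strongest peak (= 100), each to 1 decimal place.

74.7 : 100.0 : 44.6 : 6.6

The 3 Cu atoms are independent, so intensities follow the terms of (0.69150 + 0.30850)^3.
P(M) = 0.69150^3 = 0.330656
P(M+2) = 3 × 0.69150^2 × 0.30850^1 = 0.442548
P(M+4) = 3 × 0.69150^1 × 0.30850^2 = 0.197435
P(M+6) = 0.30850^3 = 0.029361
The M+2 peak is largest (0.442548); scaling to 100 gives 74.7 : 100.0 : 44.6 : 6.6.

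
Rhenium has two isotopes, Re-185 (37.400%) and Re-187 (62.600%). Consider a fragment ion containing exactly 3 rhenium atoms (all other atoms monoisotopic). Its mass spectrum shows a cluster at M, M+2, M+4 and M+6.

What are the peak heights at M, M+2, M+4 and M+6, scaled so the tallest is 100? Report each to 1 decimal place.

Each Re atom is independently Re-185 (p = 0.37400) or Re-187 (q = 0.62600); the cluster is the binomial expansion (p + q)^3.
P(M) = 0.37400^3 = 0.052314
P(M+2) = 3 × 0.37400^2 × 0.62600^1 = 0.262687
P(M+4) = 3 × 0.37400^1 × 0.62600^2 = 0.439685
P(M+6) = 0.62600^3 = 0.245314
The M+4 peak is largest (0.439685); scaling to 100 gives 11.9 : 59.7 : 100.0 : 55.8.

11.9 : 59.7 : 100.0 : 55.8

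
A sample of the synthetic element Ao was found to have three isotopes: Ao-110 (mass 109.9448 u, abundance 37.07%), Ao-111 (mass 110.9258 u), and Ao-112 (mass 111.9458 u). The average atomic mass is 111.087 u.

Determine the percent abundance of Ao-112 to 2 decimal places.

Let x and y be the fractions of Ao-111 and Ao-112. Then x + y = 1 − 0.3707 = 0.6293 and 110.9258x + 111.9458y = 111.087 − 0.3707×109.9448 = 70.33046264.
Substituting: 110.9258x + 111.9458(0.6293 − x) = 70.33046264
(110.9258 − 111.9458)x = -0.1170293  ⇒  x = 0.11473, y = 0.51457
Ao-111: 11.47%, Ao-112: 51.46%.

51.46%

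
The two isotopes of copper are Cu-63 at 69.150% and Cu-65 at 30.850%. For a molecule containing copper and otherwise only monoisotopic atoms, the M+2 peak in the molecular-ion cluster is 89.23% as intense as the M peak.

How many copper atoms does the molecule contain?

2

With n Cu atoms, P(M+2)/P(M) = C(n,1)·p^(n−1)q / p^n = n·q/p = n · 0.30850/0.69150.
n = 0.8923 × 0.69150/0.30850 = 2.00 ≈ 2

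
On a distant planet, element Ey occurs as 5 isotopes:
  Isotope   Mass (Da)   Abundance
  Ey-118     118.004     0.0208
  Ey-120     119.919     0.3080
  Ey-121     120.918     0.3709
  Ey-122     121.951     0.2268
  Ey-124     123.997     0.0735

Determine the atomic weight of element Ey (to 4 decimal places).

121.0103 Da

Weight each isotope mass by its fractional abundance: 0.0208 × 118.004 + 0.3080 × 119.919 + 0.3709 × 120.918 + 0.2268 × 121.951 + 0.0735 × 123.997
= 2.45448 + 36.93505 + 44.84849 + 27.65849 + 9.11378 = 121.01029 Da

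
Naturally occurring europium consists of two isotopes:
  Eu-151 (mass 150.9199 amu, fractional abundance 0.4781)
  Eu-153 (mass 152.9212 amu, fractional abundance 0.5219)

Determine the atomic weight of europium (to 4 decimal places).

151.9644 amu

The abundance-weighted mean is 0.4781 × 150.9199 + 0.5219 × 152.9212
= 72.15480 + 79.80957 = 151.96437 amu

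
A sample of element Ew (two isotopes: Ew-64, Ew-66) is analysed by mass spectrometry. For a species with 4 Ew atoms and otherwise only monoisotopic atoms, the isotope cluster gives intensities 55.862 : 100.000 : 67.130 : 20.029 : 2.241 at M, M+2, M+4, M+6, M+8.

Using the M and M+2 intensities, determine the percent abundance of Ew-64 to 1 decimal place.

If p is the fraction of Ew that is Ew-64, then I(M+2)/I(M) = [C(4,1)·p^3·(1−p)] / p^4 = 4·(1−p)/p = 100.000/55.862 = 1.7901
(1−p)/p = 1.7901/4 = 0.4475  ⇒  p = 1/(1 + 0.4475) = 0.6908
Ew-64: 69.1%, Ew-66: 30.9%.

69.1%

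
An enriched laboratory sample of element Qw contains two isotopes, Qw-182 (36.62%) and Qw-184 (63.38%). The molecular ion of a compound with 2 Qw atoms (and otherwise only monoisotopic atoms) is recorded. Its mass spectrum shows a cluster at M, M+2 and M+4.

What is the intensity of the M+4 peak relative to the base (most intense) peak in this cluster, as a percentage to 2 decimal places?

86.54%

(0.3662 + 0.6338)^2 gives M 0.1341, M+2 0.4642, M+4 0.4017; the largest is M+2.
P(M+2) = C(2,1) × 0.3662^1 × 0.6338^1 = 2 × 0.3662 × 0.6338 = 0.464195 (base)
P(M+4) = C(2,2) × 0.3662^0 × 0.6338^2 = 1 × 1.0000 × 0.40170244 = 0.401702
Relative intensity = 0.401702 / 0.464195 × 100 = 86.54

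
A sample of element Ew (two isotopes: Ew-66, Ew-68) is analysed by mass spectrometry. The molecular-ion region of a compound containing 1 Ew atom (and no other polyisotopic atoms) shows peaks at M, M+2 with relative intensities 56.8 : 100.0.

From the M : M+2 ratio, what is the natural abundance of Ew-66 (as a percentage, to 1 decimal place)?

If p is the fraction of Ew that is Ew-66, then I(M+2)/I(M) = [C(1,1)·p^0·(1−p)] / p^1 = 1·(1−p)/p = 100.0/56.8 = 1.7606
(1−p)/p = 1.7606/1 = 1.7606  ⇒  p = 1/(1 + 1.7606) = 0.3622
Ew-66: 36.2%, Ew-68: 63.8%.

36.2%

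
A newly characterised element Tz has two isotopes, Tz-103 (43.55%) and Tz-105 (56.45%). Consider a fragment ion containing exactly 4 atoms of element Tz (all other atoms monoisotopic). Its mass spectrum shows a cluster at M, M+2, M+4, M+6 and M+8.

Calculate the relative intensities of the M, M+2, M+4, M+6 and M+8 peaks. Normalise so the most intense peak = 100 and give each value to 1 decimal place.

Expanding (0.4355 + 0.5645)^4:
P(M) = 0.4355^4 = 0.035971
P(M+2) = 4 × 0.4355^3 × 0.5645^1 = 0.186504
P(M+4) = 6 × 0.4355^2 × 0.5645^2 = 0.362623
P(M+6) = 4 × 0.4355^1 × 0.5645^3 = 0.313357
P(M+8) = 0.5645^4 = 0.101544
The M+4 peak is largest (0.362623); scaling to 100 gives 9.9 : 51.4 : 100.0 : 86.4 : 28.0.

9.9 : 51.4 : 100.0 : 86.4 : 28.0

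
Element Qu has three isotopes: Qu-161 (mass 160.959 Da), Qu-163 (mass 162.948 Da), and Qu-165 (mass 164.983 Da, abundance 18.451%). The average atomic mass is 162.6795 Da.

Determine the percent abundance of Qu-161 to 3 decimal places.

The remaining 81.549% is split between Qu-161 (fraction x) and Qu-163 (fraction 0.81549 − x).
Substituting: 160.959x + 162.948(0.81549 − x) = 132.23848667
(160.959 − 162.948)x = -0.64397785  ⇒  x = 0.32377, y = 0.49172
Qu-161: 32.377%, Qu-163: 49.172%.

32.377%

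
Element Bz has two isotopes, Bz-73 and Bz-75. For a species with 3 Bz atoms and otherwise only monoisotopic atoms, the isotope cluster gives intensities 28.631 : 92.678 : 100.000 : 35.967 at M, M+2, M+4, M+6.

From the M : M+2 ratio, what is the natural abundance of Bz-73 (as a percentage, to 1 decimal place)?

48.1%

If p is the fraction of Bz that is Bz-73, then I(M+2)/I(M) = [C(3,1)·p^2·(1−p)] / p^3 = 3·(1−p)/p = 92.678/28.631 = 3.2370
(1−p)/p = 3.2370/3 = 1.0790  ⇒  p = 1/(1 + 1.0790) = 0.4810
Bz-73: 48.1%, Bz-75: 51.9%.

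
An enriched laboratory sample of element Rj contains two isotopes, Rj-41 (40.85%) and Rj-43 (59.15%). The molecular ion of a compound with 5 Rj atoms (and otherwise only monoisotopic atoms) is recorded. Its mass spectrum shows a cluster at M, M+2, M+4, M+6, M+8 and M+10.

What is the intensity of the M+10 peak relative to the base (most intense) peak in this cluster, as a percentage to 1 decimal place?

21.0%

Term probabilities: M 0.0114, M+2 0.0824, M+4 0.2385, M+6 0.3453, M+8 0.2500, M+10 0.0724. Base peak = M+6.
P(M+6) = C(5,3) × 0.4085^2 × 0.5915^3 = 10 × 0.16687225 × 0.20694944 = 0.345341 (base)
P(M+10) = C(5,5) × 0.4085^0 × 0.5915^5 = 1 × 1.0000 × 0.07240586 = 0.072406
Relative intensity = 0.072406 / 0.345341 × 100 = 21.0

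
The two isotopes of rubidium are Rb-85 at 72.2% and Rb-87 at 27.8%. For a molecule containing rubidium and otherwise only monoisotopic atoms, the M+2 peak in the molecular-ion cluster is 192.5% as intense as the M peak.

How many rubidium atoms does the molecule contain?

With n Rb atoms, P(M+2)/P(M) = C(n,1)·p^(n−1)q / p^n = n·q/p = n · 0.278/0.722.
n = 1.925 × 0.722/0.278 = 5.00 ≈ 5

5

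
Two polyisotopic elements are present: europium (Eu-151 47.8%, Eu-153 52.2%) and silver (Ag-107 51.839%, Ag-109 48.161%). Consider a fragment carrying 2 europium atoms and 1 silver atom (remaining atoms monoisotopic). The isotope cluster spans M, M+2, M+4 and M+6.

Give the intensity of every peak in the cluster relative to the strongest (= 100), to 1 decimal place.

Europium pattern (n=2): 0.228484 : 0.499032 : 0.272484
Silver pattern (n=1): 0.51839 : 0.48161
Convolve the two distributions (both contribute in 2-u steps):
  M: 0.228484×0.51839 = 0.118444
  M+2: 0.228484×0.48161 + 0.499032×0.51839 = 0.368733
  M+4: 0.499032×0.48161 + 0.272484×0.51839 = 0.381592
  M+6: 0.272484×0.48161 = 0.131231
Scale to base peak (0.381592) = 100: 31.0 : 96.6 : 100.0 : 34.4

31.0 : 96.6 : 100.0 : 34.4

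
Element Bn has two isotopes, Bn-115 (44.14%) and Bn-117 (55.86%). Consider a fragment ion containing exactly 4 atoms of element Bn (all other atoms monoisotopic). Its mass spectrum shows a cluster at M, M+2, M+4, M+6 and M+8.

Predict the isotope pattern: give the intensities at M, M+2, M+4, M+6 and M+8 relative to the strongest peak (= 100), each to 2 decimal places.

10.41 : 52.68 : 100.00 : 84.37 : 26.69

The 4 Bn atoms are independent, so intensities follow the terms of (0.4414 + 0.5586)^4.
P(M) = 0.4414^4 = 0.037960
P(M+2) = 4 × 0.4414^3 × 0.5586^1 = 0.192158
P(M+4) = 6 × 0.4414^2 × 0.5586^2 = 0.364769
P(M+6) = 4 × 0.4414^1 × 0.5586^3 = 0.307748
P(M+8) = 0.5586^4 = 0.097365
The M+4 peak is largest (0.364769); scaling to 100 gives 10.41 : 52.68 : 100.00 : 84.37 : 26.69.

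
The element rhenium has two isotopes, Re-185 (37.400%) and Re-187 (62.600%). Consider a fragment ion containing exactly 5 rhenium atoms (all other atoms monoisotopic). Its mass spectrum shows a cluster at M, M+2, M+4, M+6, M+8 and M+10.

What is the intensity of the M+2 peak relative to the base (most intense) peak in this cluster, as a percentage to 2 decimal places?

17.85%

Binomial terms of (0.37400 + 0.62600)^5: M 0.0073, M+2 0.0612, M+4 0.2050, M+6 0.3431, M+8 0.2872, M+10 0.0961 → M+6 is the base peak.
P(M+6) = C(5,3) × 0.37400^2 × 0.62600^3 = 10 × 0.139876 × 0.24531438 = 0.343136 (base)
P(M+2) = C(5,1) × 0.37400^4 × 0.62600^1 = 5 × 0.0195653 × 0.6260 = 0.061239
Relative intensity = 0.061239 / 0.343136 × 100 = 17.85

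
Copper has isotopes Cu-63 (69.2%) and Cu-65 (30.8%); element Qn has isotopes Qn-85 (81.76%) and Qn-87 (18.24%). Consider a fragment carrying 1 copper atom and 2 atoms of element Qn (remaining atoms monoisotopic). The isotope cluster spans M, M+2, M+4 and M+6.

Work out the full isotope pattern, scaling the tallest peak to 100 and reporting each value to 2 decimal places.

Copper pattern (n=1): 0.6920 : 0.3080
Element Qn pattern (n=2): 0.66846976 : 0.29826048 : 0.03326976
Convolve the two distributions (both contribute in 2-u steps):
  M: 0.6920×0.66846976 = 0.462581
  M+2: 0.6920×0.29826048 + 0.3080×0.66846976 = 0.412285
  M+4: 0.6920×0.03326976 + 0.3080×0.29826048 = 0.114887
  M+6: 0.3080×0.03326976 = 0.010247
Scale to base peak (0.462581) = 100: 100.00 : 89.13 : 24.84 : 2.22

100.00 : 89.13 : 24.84 : 2.22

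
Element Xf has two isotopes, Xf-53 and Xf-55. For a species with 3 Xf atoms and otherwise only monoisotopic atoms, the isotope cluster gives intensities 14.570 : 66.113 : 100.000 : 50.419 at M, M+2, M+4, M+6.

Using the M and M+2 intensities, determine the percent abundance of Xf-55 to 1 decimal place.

60.2%

Let p = fractional abundance of Xf-53. I(M+2)/I(M) = [C(3,1)·p^2·(1−p)] / p^3 = 3·(1−p)/p = 66.113/14.570 = 4.5376
(1−p)/p = 4.5376/3 = 1.5125  ⇒  p = 1/(1 + 1.5125) = 0.3980
Xf-53: 39.8%, Xf-55: 60.2%.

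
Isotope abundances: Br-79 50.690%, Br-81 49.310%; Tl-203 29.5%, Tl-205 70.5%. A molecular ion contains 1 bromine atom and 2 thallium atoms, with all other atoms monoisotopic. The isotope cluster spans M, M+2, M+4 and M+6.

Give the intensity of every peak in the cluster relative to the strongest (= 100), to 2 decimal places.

Bromine pattern (n=1): 0.5069 : 0.4931
Thallium pattern (n=2): 0.087025 : 0.41595 : 0.497025
Convolve the two distributions (both contribute in 2-u steps):
  M: 0.5069×0.087025 = 0.044113
  M+2: 0.5069×0.41595 + 0.4931×0.087025 = 0.253757
  M+4: 0.5069×0.497025 + 0.4931×0.41595 = 0.457047
  M+6: 0.4931×0.497025 = 0.245083
Scale to base peak (0.457047) = 100: 9.65 : 55.52 : 100.00 : 53.62

9.65 : 55.52 : 100.00 : 53.62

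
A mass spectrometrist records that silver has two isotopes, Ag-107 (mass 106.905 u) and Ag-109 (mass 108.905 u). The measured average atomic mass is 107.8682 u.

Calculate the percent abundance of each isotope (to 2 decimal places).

Ag-107: 51.84%, Ag-109: 48.16%

Let x be the fractional abundance of Ag-107; then Ag-109 has abundance 1 − x.
106.905·x + 108.905·(1 − x) = 107.8682
(106.905 − 108.905)·x = 107.8682 − 108.905
x = -1.0368 / -2.000 = 0.51840 → 51.84% Ag-107, 48.16% Ag-109.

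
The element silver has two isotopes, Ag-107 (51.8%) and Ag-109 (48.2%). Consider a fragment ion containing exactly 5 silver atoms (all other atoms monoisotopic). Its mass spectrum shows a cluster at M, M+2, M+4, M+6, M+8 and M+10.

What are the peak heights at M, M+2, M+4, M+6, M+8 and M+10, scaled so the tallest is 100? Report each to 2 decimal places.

The 5 Ag atoms are independent, so intensities follow the terms of (0.518 + 0.482)^5.
P(M) = 0.518^5 = 0.037295
P(M+2) = 5 × 0.518^4 × 0.482^1 = 0.173515
P(M+4) = 10 × 0.518^3 × 0.482^2 = 0.322911
P(M+6) = 10 × 0.518^2 × 0.482^3 = 0.300470
P(M+8) = 5 × 0.518^1 × 0.482^4 = 0.139794
P(M+10) = 0.482^5 = 0.026016
The M+4 peak is largest (0.322911); scaling to 100 gives 11.55 : 53.73 : 100.00 : 93.05 : 43.29 : 8.06.

11.55 : 53.73 : 100.00 : 93.05 : 43.29 : 8.06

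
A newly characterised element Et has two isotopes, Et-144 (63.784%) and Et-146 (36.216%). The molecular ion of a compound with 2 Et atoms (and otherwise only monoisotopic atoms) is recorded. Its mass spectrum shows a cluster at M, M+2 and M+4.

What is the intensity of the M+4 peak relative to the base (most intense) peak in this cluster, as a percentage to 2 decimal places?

28.39%

(0.63784 + 0.36216)^2 gives M 0.4068, M+2 0.4620, M+4 0.1312; the largest is M+2.
P(M+2) = C(2,1) × 0.63784^1 × 0.36216^1 = 2 × 0.63784 × 0.36216 = 0.462000 (base)
P(M+4) = C(2,2) × 0.63784^0 × 0.36216^2 = 1 × 1.0000 × 0.13115987 = 0.131160
Relative intensity = 0.131160 / 0.462000 × 100 = 28.39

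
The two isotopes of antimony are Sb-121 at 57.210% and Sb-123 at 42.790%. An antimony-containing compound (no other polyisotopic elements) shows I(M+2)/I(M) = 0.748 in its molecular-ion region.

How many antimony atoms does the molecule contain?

1

With n Sb atoms, P(M+2)/P(M) = C(n,1)·p^(n−1)q / p^n = n·q/p = n · 0.42790/0.57210.
n = 0.748 × 0.57210/0.42790 = 1.00 ≈ 1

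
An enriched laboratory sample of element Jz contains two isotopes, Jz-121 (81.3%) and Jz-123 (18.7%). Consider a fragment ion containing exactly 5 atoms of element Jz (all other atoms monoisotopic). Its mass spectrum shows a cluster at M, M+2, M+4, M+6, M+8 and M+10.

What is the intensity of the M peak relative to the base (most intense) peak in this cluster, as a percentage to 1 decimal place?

87.0%

Binomial terms of (0.813 + 0.187)^5: M 0.3552, M+2 0.4085, M+4 0.1879, M+6 0.0432, M+8 0.0050, M+10 0.0002 → M+2 is the base peak.
P(M+2) = C(5,1) × 0.813^4 × 0.187^1 = 5 × 0.43688002 × 0.1870 = 0.408483 (base)
P(M) = C(5,0) × 0.813^5 × 0.187^0 = 1 × 0.35518346 × 1.0000 = 0.355183
Relative intensity = 0.355183 / 0.408483 × 100 = 87.0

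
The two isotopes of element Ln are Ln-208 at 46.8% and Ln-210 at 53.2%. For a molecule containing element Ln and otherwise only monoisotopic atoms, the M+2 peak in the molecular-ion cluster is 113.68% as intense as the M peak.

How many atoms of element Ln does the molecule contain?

1

The M+2/M ratio from n Ln atoms is n · q/p = n · 0.532/0.468.
n = 1.1368 × 0.468/0.532 = 1.00 ≈ 1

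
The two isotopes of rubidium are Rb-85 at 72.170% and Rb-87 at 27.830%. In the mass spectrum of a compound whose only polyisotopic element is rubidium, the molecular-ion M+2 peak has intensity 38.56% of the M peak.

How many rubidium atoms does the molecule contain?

1

With n Rb atoms, P(M+2)/P(M) = C(n,1)·p^(n−1)q / p^n = n·q/p = n · 0.27830/0.72170.
n = 0.3856 × 0.72170/0.27830 = 1.00 ≈ 1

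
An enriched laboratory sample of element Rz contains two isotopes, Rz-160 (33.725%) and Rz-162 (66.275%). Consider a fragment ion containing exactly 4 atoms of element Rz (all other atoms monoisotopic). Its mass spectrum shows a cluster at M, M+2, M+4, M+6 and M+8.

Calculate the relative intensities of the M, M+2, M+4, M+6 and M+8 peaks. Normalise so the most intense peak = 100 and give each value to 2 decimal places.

Expanding (0.33725 + 0.66275)^4:
P(M) = 0.33725^4 = 0.012936
P(M+2) = 4 × 0.33725^3 × 0.66275^1 = 0.101687
P(M+4) = 6 × 0.33725^2 × 0.66275^2 = 0.299747
P(M+6) = 4 × 0.33725^1 × 0.66275^3 = 0.392700
P(M+8) = 0.66275^4 = 0.192930
The M+6 peak is largest (0.392700); scaling to 100 gives 3.29 : 25.89 : 76.33 : 100.00 : 49.13.

3.29 : 25.89 : 76.33 : 100.00 : 49.13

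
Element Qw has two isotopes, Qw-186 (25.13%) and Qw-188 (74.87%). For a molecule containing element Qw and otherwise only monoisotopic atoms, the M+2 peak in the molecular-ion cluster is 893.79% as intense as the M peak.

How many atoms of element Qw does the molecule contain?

With n Qw atoms, P(M+2)/P(M) = C(n,1)·p^(n−1)q / p^n = n·q/p = n · 0.7487/0.2513.
n = 8.9379 × 0.2513/0.7487 = 3.00 ≈ 3

3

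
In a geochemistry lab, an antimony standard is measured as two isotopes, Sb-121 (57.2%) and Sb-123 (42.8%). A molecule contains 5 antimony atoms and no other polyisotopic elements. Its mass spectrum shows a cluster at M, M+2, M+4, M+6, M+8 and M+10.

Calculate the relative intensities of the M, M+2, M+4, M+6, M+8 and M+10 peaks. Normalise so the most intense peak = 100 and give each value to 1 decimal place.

The 5 Sb atoms are independent, so intensities follow the terms of (0.572 + 0.428)^5.
P(M) = 0.572^5 = 0.061232
P(M+2) = 5 × 0.572^4 × 0.428^1 = 0.229086
P(M+4) = 10 × 0.572^3 × 0.428^2 = 0.342827
P(M+6) = 10 × 0.572^2 × 0.428^3 = 0.256521
P(M+8) = 5 × 0.572^1 × 0.428^4 = 0.095971
P(M+10) = 0.428^5 = 0.014362
The M+4 peak is largest (0.342827); scaling to 100 gives 17.9 : 66.8 : 100.0 : 74.8 : 28.0 : 4.2.

17.9 : 66.8 : 100.0 : 74.8 : 28.0 : 4.2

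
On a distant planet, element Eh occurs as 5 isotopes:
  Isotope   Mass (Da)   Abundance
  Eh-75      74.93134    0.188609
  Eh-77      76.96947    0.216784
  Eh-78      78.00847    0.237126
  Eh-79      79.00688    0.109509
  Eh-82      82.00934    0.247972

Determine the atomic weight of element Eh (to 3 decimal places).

Ar = Σ fᵢ·mᵢ = 0.188609 × 74.93134 + 0.216784 × 76.96947 + 0.237126 × 78.00847 + 0.109509 × 79.00688 + 0.247972 × 82.00934
= 14.132725 + 16.685750 + 18.497836 + 8.651964 + 20.336020 = 78.304295 Da

78.304 Da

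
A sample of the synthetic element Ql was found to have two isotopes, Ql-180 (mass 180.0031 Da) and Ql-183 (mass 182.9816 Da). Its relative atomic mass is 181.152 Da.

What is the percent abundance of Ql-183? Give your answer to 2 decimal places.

38.57%

With x = fraction of Ql-180 (so Ql-183 is 1 − x):
180.0031·x + 182.9816·(1 − x) = 181.152
(180.0031 − 182.9816)·x = 181.152 − 182.9816
x = -1.8296 / -2.9785 = 0.61427 → 61.43% Ql-180, 38.57% Ql-183.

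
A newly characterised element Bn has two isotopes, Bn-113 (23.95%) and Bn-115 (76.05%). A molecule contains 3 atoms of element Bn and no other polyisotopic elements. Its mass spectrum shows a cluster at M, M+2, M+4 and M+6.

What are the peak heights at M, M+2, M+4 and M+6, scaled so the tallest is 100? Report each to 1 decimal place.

The 3 Bn atoms are independent, so intensities follow the terms of (0.2395 + 0.7605)^3.
P(M) = 0.2395^3 = 0.013738
P(M+2) = 3 × 0.2395^2 × 0.7605^1 = 0.130867
P(M+4) = 3 × 0.2395^1 × 0.7605^2 = 0.415552
P(M+6) = 0.7605^3 = 0.439843
The M+6 peak is largest (0.439843); scaling to 100 gives 3.1 : 29.8 : 94.5 : 100.0.

3.1 : 29.8 : 94.5 : 100.0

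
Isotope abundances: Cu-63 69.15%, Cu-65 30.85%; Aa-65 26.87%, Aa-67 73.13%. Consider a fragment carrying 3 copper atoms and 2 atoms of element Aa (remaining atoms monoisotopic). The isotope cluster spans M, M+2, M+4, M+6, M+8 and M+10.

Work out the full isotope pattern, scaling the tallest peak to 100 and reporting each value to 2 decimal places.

Copper pattern (n=3): 0.33065611 : 0.44254842 : 0.19743483 : 0.02936064
Element Aa pattern (n=2): 0.07219969 : 0.39300062 : 0.53479969
Convolve the two distributions (both contribute in 2-u steps):
  M: 0.33065611×0.07219969 = 0.023873
  M+2: 0.33065611×0.39300062 + 0.44254842×0.07219969 = 0.161900
  M+4: 0.33065611×0.53479969 + 0.44254842×0.39300062 + 0.19743483×0.07219969 = 0.365011
  M+6: 0.44254842×0.53479969 + 0.19743483×0.39300062 + 0.02936064×0.07219969 = 0.316387
  M+8: 0.19743483×0.53479969 + 0.02936064×0.39300062 = 0.117127
  M+10: 0.02936064×0.53479969 = 0.015702
Scale to base peak (0.365011) = 100: 6.54 : 44.35 : 100.00 : 86.68 : 32.09 : 4.30

6.54 : 44.35 : 100.00 : 86.68 : 32.09 : 4.30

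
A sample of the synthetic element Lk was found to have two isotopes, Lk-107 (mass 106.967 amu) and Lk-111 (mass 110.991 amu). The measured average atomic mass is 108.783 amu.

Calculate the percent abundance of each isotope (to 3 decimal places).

Writing the weighted mean with unknown fraction x of Lk-107:
106.967·x + 110.991·(1 − x) = 108.783
(106.967 − 110.991)·x = 108.783 − 110.991
x = -2.208 / -4.024 = 0.54871 → 54.871% Lk-107, 45.129% Lk-111.

Lk-107: 54.871%, Lk-111: 45.129%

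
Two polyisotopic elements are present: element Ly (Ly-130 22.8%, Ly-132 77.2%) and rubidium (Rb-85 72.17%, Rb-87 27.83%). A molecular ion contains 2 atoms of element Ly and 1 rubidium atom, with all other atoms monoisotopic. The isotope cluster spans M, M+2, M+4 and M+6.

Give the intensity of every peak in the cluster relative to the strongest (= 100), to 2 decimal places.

Element Ly pattern (n=2): 0.051984 : 0.352032 : 0.595984
Rubidium pattern (n=1): 0.7217 : 0.2783
Convolve the two distributions (both contribute in 2-u steps):
  M: 0.051984×0.7217 = 0.037517
  M+2: 0.051984×0.2783 + 0.352032×0.7217 = 0.268529
  M+4: 0.352032×0.2783 + 0.595984×0.7217 = 0.528092
  M+6: 0.595984×0.2783 = 0.165862
Scale to base peak (0.528092) = 100: 7.10 : 50.85 : 100.00 : 31.41

7.10 : 50.85 : 100.00 : 31.41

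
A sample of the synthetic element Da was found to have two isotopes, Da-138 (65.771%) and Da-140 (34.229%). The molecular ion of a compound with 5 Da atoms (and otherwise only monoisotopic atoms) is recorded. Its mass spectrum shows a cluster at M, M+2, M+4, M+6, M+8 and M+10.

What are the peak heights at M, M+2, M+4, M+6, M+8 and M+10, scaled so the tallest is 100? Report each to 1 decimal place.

Each Da atom is independently Da-138 (p = 0.65771) or Da-140 (q = 0.34229); the cluster is the binomial expansion (p + q)^5.
P(M) = 0.65771^5 = 0.123076
P(M+2) = 5 × 0.65771^4 × 0.34229^1 = 0.320259
P(M+4) = 10 × 0.65771^3 × 0.34229^2 = 0.333343
P(M+6) = 10 × 0.65771^2 × 0.34229^3 = 0.173481
P(M+8) = 5 × 0.65771^1 × 0.34229^4 = 0.045142
P(M+10) = 0.34229^5 = 0.004699
The M+4 peak is largest (0.333343); scaling to 100 gives 36.9 : 96.1 : 100.0 : 52.0 : 13.5 : 1.4.

36.9 : 96.1 : 100.0 : 52.0 : 13.5 : 1.4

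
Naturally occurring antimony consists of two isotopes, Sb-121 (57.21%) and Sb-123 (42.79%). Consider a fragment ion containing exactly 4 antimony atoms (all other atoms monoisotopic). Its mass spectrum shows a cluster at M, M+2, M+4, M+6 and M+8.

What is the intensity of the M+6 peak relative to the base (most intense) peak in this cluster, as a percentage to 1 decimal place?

49.9%

Term probabilities: M 0.1071, M+2 0.3205, M+4 0.3596, M+6 0.1793, M+8 0.0335. Base peak = M+4.
P(M+4) = C(4,2) × 0.5721^2 × 0.4279^2 = 6 × 0.32729841 × 0.18309841 = 0.359567 (base)
P(M+6) = C(4,3) × 0.5721^1 × 0.4279^3 = 4 × 0.5721 × 0.07834781 = 0.179291
Relative intensity = 0.179291 / 0.359567 × 100 = 49.9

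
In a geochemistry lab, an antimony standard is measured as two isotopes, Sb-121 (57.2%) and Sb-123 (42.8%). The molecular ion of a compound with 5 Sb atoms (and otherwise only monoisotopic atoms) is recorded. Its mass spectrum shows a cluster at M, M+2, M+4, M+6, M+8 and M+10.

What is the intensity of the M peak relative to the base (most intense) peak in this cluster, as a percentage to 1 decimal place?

(0.572 + 0.428)^5 gives M 0.0612, M+2 0.2291, M+4 0.3428, M+6 0.2565, M+8 0.0960, M+10 0.0144; the largest is M+4.
P(M+4) = C(5,2) × 0.572^3 × 0.428^2 = 10 × 0.18714925 × 0.183184 = 0.342827 (base)
P(M) = C(5,0) × 0.572^5 × 0.428^0 = 1 × 0.06123224 × 1.0000 = 0.061232
Relative intensity = 0.061232 / 0.342827 × 100 = 17.9

17.9%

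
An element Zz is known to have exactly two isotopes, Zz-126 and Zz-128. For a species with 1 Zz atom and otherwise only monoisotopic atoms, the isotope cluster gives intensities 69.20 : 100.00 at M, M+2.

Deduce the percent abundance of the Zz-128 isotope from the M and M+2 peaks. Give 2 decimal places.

If p is the fraction of Zz that is Zz-126, then I(M+2)/I(M) = [C(1,1)·p^0·(1−p)] / p^1 = 1·(1−p)/p = 100.00/69.20 = 1.4451
(1−p)/p = 1.4451/1 = 1.4451  ⇒  p = 1/(1 + 1.4451) = 0.4090
Zz-126: 40.90%, Zz-128: 59.10%.

59.10%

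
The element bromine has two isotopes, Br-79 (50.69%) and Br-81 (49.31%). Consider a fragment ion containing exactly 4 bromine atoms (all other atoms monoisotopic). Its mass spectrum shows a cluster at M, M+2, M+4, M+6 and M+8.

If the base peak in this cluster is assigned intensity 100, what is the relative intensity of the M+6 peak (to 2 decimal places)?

64.85

Binomial terms of (0.5069 + 0.4931)^4: M 0.0660, M+2 0.2569, M+4 0.3749, M+6 0.2431, M+8 0.0591 → M+4 is the base peak.
P(M+4) = C(4,2) × 0.5069^2 × 0.4931^2 = 6 × 0.25694761 × 0.24314761 = 0.374857 (base)
P(M+6) = C(4,3) × 0.5069^1 × 0.4931^3 = 4 × 0.5069 × 0.11989609 = 0.243101
Relative intensity = 0.243101 / 0.374857 × 100 = 64.85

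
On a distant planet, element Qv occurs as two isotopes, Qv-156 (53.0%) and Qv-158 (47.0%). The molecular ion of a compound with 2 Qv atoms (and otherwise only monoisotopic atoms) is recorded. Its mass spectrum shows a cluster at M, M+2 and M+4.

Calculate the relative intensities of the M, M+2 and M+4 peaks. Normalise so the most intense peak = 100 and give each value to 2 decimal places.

Expanding (0.530 + 0.470)^2:
P(M) = 0.530^2 = 0.280900
P(M+2) = 2 × 0.530^1 × 0.470^1 = 0.498200
P(M+4) = 0.470^2 = 0.220900
The M+2 peak is largest (0.498200); scaling to 100 gives 56.38 : 100.00 : 44.34.

56.38 : 100.00 : 44.34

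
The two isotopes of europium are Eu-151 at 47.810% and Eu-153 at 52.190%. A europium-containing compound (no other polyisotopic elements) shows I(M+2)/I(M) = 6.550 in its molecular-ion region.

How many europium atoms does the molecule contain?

6

For n independent Eu atoms, I(M+2)/I(M) = n · (abundance Eu-153) / (abundance Eu-151) = n · 0.52190/0.47810.
n = 6.550 × 0.47810/0.52190 = 6.00 ≈ 6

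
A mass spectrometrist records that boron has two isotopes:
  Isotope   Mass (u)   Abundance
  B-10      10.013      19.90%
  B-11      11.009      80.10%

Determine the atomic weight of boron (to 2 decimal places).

10.81 u

Ar = Σ fᵢ·mᵢ = 0.1990 × 10.013 + 0.8010 × 11.009
= 1.9926 + 8.8182 = 10.8108 u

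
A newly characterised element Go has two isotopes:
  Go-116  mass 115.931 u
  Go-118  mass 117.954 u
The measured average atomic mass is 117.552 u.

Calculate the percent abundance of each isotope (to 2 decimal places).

Go-116: 19.87%, Go-118: 80.13%

With x = fraction of Go-116 (so Go-118 is 1 − x):
115.931·x + 117.954·(1 − x) = 117.552
(115.931 − 117.954)·x = 117.552 − 117.954
x = -0.402 / -2.023 = 0.19871 → 19.87% Go-116, 80.13% Go-118.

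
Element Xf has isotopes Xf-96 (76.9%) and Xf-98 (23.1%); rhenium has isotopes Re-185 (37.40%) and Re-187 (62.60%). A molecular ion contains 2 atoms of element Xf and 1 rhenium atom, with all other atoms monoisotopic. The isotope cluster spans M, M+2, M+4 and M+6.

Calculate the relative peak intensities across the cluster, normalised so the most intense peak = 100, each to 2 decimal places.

Element Xf pattern (n=2): 0.591361 : 0.355278 : 0.053361
Rhenium pattern (n=1): 0.3740 : 0.6260
Convolve the two distributions (both contribute in 2-u steps):
  M: 0.591361×0.3740 = 0.221169
  M+2: 0.591361×0.6260 + 0.355278×0.3740 = 0.503066
  M+4: 0.355278×0.6260 + 0.053361×0.3740 = 0.242361
  M+6: 0.053361×0.6260 = 0.033404
Scale to base peak (0.503066) = 100: 43.96 : 100.00 : 48.18 : 6.64

43.96 : 100.00 : 48.18 : 6.64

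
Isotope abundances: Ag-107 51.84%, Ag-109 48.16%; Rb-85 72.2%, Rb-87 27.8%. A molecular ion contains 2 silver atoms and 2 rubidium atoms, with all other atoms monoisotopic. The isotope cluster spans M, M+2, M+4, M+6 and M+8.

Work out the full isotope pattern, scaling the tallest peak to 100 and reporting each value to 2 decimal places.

38.05 : 100.00 : 92.92 : 35.77 : 4.87

Silver pattern (n=2): 0.26873856 : 0.49932288 : 0.23193856
Rubidium pattern (n=2): 0.521284 : 0.401432 : 0.077284
Convolve the two distributions (both contribute in 2-u steps):
  M: 0.26873856×0.521284 = 0.140089
  M+2: 0.26873856×0.401432 + 0.49932288×0.521284 = 0.368169
  M+4: 0.26873856×0.077284 + 0.49932288×0.401432 + 0.23193856×0.521284 = 0.342119
  M+6: 0.49932288×0.077284 + 0.23193856×0.401432 = 0.131697
  M+8: 0.23193856×0.077284 = 0.017925
Scale to base peak (0.368169) = 100: 38.05 : 100.00 : 92.92 : 35.77 : 4.87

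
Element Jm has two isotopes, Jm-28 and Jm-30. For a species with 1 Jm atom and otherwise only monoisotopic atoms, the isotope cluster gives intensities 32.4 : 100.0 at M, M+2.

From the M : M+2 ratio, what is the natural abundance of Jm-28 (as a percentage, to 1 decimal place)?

24.5%

Let p = fractional abundance of Jm-28. I(M+2)/I(M) = [C(1,1)·p^0·(1−p)] / p^1 = 1·(1−p)/p = 100.0/32.4 = 3.0864
(1−p)/p = 3.0864/1 = 3.0864  ⇒  p = 1/(1 + 3.0864) = 0.2447
Jm-28: 24.5%, Jm-30: 75.5%.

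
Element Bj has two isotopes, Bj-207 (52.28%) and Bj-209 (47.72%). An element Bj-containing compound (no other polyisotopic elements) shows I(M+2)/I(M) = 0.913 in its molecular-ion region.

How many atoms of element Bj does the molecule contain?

1

The M+2/M ratio from n Bj atoms is n · q/p = n · 0.4772/0.5228.
n = 0.913 × 0.5228/0.4772 = 1.00 ≈ 1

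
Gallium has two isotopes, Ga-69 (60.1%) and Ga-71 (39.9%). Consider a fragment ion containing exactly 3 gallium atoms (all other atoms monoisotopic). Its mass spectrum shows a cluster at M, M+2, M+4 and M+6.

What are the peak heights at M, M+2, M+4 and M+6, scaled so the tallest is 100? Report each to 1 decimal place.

Expanding (0.601 + 0.399)^3:
P(M) = 0.601^3 = 0.217082
P(M+2) = 3 × 0.601^2 × 0.399^1 = 0.432358
P(M+4) = 3 × 0.601^1 × 0.399^2 = 0.287039
P(M+6) = 0.399^3 = 0.063521
The M+2 peak is largest (0.432358); scaling to 100 gives 50.2 : 100.0 : 66.4 : 14.7.

50.2 : 100.0 : 66.4 : 14.7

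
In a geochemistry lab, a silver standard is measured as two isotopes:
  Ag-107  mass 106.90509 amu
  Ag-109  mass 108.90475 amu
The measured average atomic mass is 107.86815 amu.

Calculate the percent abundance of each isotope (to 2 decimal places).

With x = fraction of Ag-107 (so Ag-109 is 1 − x):
106.90509·x + 108.90475·(1 − x) = 107.86815
(106.90509 − 108.90475)·x = 107.86815 − 108.90475
x = -1.03660 / -1.99966 = 0.51839 → 51.84% Ag-107, 48.16% Ag-109.

Ag-107: 51.84%, Ag-109: 48.16%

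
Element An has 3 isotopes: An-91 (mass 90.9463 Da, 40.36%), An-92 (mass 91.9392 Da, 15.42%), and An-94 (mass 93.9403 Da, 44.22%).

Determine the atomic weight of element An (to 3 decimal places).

92.423 Da

Average mass = Σ (abundance × isotope mass) = 0.4036 × 90.9463 + 0.1542 × 91.9392 + 0.4422 × 93.9403
= 36.70593 + 14.17702 + 41.54040 = 92.42335 Da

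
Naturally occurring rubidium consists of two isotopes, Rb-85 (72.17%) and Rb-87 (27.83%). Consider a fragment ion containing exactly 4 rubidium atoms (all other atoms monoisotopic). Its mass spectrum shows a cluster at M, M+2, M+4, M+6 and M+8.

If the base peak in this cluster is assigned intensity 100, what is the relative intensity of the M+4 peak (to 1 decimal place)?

Binomial terms of (0.7217 + 0.2783)^4: M 0.2713, M+2 0.4184, M+4 0.2420, M+6 0.0622, M+8 0.0060 → M+2 is the base peak.
P(M+2) = C(4,1) × 0.7217^3 × 0.2783^1 = 4 × 0.37589809 × 0.2783 = 0.418450 (base)
P(M+4) = C(4,2) × 0.7217^2 × 0.2783^2 = 6 × 0.52085089 × 0.07745089 = 0.242042
Relative intensity = 0.242042 / 0.418450 × 100 = 57.8

57.8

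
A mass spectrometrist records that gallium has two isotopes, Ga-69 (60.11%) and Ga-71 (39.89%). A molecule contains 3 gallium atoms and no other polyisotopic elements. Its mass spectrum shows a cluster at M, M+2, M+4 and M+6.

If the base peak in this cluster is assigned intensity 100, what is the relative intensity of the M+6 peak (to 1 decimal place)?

14.7

Binomial terms of (0.6011 + 0.3989)^3: M 0.2172, M+2 0.4324, M+4 0.2869, M+6 0.0635 → M+2 is the base peak.
P(M+2) = C(3,1) × 0.6011^2 × 0.3989^1 = 3 × 0.36132121 × 0.3989 = 0.432393 (base)
P(M+6) = C(3,3) × 0.6011^0 × 0.3989^3 = 1 × 1.0000 × 0.06347345 = 0.063473
Relative intensity = 0.063473 / 0.432393 × 100 = 14.7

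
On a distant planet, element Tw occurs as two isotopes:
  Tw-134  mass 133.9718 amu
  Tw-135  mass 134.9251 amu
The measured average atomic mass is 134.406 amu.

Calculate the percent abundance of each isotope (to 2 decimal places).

Tw-134: 54.45%, Tw-135: 45.55%

Let x be the fractional abundance of Tw-134; then Tw-135 has abundance 1 − x.
133.9718·x + 134.9251·(1 − x) = 134.406
(133.9718 − 134.9251)·x = 134.406 − 134.9251
x = -0.5191 / -0.9533 = 0.54453 → 54.45% Tw-134, 45.55% Tw-135.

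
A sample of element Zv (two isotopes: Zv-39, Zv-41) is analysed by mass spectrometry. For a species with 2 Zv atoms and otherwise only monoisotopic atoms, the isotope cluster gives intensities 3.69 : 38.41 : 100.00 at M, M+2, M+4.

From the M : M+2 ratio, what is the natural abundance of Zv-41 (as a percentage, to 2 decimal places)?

83.88%

If p is the fraction of Zv that is Zv-39, then I(M+2)/I(M) = [C(2,1)·p^1·(1−p)] / p^2 = 2·(1−p)/p = 38.41/3.69 = 10.4092
(1−p)/p = 10.4092/2 = 5.2046  ⇒  p = 1/(1 + 5.2046) = 0.1612
Zv-39: 16.12%, Zv-41: 83.88%.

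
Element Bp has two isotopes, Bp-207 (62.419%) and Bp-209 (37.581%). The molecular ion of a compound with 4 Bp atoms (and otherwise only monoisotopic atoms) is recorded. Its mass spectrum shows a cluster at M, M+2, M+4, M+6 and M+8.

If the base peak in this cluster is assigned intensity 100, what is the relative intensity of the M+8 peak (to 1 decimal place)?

Term probabilities: M 0.1518, M+2 0.3656, M+4 0.3302, M+6 0.1325, M+8 0.0199. Base peak = M+2.
P(M+2) = C(4,1) × 0.62419^3 × 0.37581^1 = 4 × 0.24319264 × 0.37581 = 0.365577 (base)
P(M+8) = C(4,4) × 0.62419^0 × 0.37581^4 = 1 × 1.0000 × 0.0199468 = 0.019947
Relative intensity = 0.019947 / 0.365577 × 100 = 5.5

5.5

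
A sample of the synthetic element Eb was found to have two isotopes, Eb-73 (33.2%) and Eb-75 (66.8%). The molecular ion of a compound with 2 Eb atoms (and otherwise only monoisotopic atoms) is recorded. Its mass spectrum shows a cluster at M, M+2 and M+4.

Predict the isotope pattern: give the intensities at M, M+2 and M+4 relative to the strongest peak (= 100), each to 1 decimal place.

Expanding (0.332 + 0.668)^2:
P(M) = 0.332^2 = 0.110224
P(M+2) = 2 × 0.332^1 × 0.668^1 = 0.443552
P(M+4) = 0.668^2 = 0.446224
The M+4 peak is largest (0.446224); scaling to 100 gives 24.7 : 99.4 : 100.0.

24.7 : 99.4 : 100.0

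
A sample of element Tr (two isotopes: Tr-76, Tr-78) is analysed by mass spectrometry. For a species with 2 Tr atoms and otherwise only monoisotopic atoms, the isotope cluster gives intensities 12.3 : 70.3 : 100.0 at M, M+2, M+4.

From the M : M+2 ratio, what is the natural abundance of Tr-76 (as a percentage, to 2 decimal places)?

25.92%

Let p = fractional abundance of Tr-76. I(M+2)/I(M) = [C(2,1)·p^1·(1−p)] / p^2 = 2·(1−p)/p = 70.3/12.3 = 5.7154
(1−p)/p = 5.7154/2 = 2.8577  ⇒  p = 1/(1 + 2.8577) = 0.2592
Tr-76: 25.92%, Tr-78: 74.08%.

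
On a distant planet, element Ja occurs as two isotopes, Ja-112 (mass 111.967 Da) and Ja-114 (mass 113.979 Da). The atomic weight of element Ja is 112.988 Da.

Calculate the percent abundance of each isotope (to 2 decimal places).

Let x be the fractional abundance of Ja-112; then Ja-114 has abundance 1 − x.
111.967·x + 113.979·(1 − x) = 112.988
(111.967 − 113.979)·x = 112.988 − 113.979
x = -0.991 / -2.012 = 0.49254 → 49.25% Ja-112, 50.75% Ja-114.

Ja-112: 49.25%, Ja-114: 50.75%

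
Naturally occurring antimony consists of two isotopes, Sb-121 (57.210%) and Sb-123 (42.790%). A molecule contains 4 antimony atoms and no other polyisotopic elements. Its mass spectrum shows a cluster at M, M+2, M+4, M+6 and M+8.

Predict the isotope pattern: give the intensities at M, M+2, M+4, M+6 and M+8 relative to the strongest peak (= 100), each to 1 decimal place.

29.8 : 89.1 : 100.0 : 49.9 : 9.3

Each Sb atom is independently Sb-121 (p = 0.57210) or Sb-123 (q = 0.42790); the cluster is the binomial expansion (p + q)^4.
P(M) = 0.57210^4 = 0.107124
P(M+2) = 4 × 0.57210^3 × 0.42790^1 = 0.320493
P(M+4) = 6 × 0.57210^2 × 0.42790^2 = 0.359567
P(M+6) = 4 × 0.57210^1 × 0.42790^3 = 0.179291
P(M+8) = 0.42790^4 = 0.033525
The M+4 peak is largest (0.359567); scaling to 100 gives 29.8 : 89.1 : 100.0 : 49.9 : 9.3.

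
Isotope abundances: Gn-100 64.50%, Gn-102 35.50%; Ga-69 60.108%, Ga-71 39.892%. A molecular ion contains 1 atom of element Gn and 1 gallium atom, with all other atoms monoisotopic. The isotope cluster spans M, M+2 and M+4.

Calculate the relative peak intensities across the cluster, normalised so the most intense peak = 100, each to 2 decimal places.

82.37 : 100.00 : 30.09

Element Gn pattern (n=1): 0.6450 : 0.3550
Gallium pattern (n=1): 0.60108 : 0.39892
Convolve the two distributions (both contribute in 2-u steps):
  M: 0.6450×0.60108 = 0.387697
  M+2: 0.6450×0.39892 + 0.3550×0.60108 = 0.470687
  M+4: 0.3550×0.39892 = 0.141617
Scale to base peak (0.470687) = 100: 82.37 : 100.00 : 30.09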